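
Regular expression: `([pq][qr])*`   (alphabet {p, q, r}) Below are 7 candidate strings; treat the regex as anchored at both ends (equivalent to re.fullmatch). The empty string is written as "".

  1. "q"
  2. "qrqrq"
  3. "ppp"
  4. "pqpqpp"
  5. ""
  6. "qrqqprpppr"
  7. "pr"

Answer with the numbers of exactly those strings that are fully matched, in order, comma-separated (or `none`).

5, 7

1 → no match
2 → no match
3 → no match
4 → no match
5 → match
6 → no match
7 → match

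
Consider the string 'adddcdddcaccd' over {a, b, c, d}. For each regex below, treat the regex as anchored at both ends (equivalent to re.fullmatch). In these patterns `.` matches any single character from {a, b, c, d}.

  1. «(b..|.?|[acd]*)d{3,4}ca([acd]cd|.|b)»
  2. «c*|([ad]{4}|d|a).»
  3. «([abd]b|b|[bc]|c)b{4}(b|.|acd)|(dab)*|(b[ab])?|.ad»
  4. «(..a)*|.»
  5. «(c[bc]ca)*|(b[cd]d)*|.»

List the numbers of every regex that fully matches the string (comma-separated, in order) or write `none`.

1

1 → match
2 → no match
3 → no match
4 → no match
5 → no match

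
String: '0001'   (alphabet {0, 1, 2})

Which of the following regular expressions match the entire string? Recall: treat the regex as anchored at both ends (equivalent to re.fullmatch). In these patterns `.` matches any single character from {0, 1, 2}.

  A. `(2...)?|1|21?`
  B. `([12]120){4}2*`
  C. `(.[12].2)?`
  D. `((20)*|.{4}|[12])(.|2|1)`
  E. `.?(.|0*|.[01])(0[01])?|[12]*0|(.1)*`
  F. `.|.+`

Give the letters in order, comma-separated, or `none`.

E, F

A → no match
B → no match
C → no match
D → no match
E → match
F → match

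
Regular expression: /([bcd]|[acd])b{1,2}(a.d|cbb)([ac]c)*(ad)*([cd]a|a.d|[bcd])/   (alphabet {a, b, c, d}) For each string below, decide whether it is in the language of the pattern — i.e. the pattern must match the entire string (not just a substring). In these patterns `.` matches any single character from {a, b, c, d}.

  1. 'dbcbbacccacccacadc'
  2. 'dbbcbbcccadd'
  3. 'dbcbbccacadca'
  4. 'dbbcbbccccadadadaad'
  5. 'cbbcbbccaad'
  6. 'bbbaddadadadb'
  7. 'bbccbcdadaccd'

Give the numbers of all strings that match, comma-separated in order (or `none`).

1 → match
2 → no match
3 → match
4 → match
5 → match
6 → match
7 → no match

1, 3, 4, 5, 6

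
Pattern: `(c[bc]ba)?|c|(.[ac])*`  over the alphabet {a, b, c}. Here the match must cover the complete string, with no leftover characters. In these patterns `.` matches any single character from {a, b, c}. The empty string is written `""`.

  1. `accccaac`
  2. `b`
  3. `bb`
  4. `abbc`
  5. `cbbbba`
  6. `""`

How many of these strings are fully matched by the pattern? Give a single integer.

2

1 → match
2 → no match
3 → no match
4 → no match
5 → no match
6 → match
Total matched: 2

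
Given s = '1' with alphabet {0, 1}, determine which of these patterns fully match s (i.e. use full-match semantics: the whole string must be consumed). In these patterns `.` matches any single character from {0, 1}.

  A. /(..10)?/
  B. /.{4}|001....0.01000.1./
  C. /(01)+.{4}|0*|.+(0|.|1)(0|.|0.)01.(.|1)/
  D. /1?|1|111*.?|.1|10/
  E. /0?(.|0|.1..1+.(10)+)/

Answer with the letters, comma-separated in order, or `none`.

D, E

A → no match
B → no match
C → no match
D → match
E → match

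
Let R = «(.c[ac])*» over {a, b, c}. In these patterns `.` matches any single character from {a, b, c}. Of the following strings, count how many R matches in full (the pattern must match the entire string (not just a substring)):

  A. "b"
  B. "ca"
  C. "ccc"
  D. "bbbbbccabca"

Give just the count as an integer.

A → no match
B → no match
C → match
D → no match
Total matched: 1

1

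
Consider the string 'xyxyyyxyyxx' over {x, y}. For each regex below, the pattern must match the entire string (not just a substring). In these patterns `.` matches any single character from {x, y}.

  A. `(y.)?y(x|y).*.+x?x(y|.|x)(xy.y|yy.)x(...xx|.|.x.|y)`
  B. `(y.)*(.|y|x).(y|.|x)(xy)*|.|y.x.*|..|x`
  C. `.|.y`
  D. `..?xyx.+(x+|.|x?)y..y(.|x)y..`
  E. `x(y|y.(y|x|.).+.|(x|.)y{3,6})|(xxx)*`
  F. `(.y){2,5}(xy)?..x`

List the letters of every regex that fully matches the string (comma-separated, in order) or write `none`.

E, F

A → no match
B → no match
C → no match
D → no match
E → match
F → match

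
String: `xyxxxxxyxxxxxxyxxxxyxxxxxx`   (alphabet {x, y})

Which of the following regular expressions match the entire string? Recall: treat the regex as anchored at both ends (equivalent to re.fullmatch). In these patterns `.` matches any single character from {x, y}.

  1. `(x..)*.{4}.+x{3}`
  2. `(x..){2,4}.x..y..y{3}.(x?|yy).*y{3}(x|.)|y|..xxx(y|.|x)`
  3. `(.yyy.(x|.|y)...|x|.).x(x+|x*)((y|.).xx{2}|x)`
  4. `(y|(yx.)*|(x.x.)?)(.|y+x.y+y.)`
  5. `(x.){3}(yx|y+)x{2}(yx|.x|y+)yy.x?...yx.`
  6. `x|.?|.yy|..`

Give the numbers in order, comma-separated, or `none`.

1

1 → match
2 → no match
3 → no match
4 → no match
5 → no match
6 → no match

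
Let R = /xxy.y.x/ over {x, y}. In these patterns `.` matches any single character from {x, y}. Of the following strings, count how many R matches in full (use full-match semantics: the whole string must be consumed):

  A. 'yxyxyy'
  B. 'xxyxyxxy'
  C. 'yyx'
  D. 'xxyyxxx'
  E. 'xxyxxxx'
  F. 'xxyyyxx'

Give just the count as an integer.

A → no match — must start with 'xxy'
B → no match — must end with 'x'
C → no match — must start with 'xxy'
D → no match
E → no match
F → match
Total matched: 1

1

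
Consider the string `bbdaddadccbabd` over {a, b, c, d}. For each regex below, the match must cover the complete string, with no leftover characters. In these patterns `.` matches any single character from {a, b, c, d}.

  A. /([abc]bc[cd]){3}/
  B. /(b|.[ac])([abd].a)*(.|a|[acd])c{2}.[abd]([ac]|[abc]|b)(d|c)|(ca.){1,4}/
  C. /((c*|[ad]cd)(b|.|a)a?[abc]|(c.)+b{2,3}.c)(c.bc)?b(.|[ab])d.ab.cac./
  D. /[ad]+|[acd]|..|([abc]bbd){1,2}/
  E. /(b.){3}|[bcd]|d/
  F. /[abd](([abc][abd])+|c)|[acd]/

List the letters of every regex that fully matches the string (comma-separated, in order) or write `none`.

A → no match
B → match
C → no match
D → no match
E → no match
F → no match

B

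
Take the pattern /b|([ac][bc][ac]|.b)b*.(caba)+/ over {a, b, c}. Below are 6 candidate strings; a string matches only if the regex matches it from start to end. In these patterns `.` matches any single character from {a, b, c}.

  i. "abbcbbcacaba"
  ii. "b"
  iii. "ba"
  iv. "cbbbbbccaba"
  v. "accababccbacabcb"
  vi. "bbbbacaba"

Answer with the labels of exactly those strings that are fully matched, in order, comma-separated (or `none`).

i → no match
ii → match
iii → no match
iv → match
v → no match
vi → match

ii, iv, vi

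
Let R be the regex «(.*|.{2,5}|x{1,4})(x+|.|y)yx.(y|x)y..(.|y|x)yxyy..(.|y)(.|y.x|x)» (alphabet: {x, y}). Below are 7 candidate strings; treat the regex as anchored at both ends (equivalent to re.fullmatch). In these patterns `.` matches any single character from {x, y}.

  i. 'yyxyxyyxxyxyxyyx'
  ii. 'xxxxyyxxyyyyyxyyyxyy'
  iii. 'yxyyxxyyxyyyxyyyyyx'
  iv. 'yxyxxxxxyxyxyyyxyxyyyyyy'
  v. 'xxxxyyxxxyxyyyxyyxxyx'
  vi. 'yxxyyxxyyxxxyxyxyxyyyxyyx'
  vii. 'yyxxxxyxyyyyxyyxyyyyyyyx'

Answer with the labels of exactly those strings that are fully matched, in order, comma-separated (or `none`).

i → no match
ii → no match
iii → match
iv → match
v → match
vi → no match
vii → match

iii, iv, v, vii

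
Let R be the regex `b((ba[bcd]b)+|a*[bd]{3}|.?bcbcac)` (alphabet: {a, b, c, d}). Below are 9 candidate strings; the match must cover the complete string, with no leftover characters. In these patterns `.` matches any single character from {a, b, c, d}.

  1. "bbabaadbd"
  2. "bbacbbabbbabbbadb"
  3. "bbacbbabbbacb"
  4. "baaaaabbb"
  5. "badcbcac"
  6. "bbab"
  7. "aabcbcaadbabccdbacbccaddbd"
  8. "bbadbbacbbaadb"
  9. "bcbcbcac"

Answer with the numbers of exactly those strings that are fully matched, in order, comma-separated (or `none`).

1 → no match
2 → match
3 → match
4 → match
5 → no match
6 → no match
7 → no match — must start with "b"
8 → no match
9 → match

2, 3, 4, 9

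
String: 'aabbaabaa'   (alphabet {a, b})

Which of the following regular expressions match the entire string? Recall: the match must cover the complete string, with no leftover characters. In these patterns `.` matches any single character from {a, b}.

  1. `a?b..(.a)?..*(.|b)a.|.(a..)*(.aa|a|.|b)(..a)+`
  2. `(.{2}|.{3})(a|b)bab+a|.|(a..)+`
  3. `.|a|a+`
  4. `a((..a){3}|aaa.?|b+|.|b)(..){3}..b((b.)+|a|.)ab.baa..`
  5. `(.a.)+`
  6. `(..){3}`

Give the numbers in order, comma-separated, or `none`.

5

1 → no match
2 → no match
3 → no match
4 → no match
5 → match
6 → no match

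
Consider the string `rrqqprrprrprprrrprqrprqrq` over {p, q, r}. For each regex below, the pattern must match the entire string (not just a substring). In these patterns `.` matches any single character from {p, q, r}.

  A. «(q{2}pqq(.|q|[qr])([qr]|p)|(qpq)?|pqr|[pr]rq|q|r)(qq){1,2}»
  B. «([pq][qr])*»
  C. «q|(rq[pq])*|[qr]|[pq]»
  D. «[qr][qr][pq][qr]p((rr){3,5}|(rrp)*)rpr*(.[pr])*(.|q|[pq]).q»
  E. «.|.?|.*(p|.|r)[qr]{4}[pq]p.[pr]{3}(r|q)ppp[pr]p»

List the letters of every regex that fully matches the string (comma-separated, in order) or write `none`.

D

A → no match — must end with `qq`
B → no match
C → no match
D → match
E → no match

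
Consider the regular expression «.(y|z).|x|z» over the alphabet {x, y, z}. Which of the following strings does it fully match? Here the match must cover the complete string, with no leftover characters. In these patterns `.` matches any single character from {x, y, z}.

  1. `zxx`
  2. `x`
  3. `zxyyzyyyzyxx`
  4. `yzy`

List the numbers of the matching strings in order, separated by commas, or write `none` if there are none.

2, 4

1. `zxx` → no match
2. `x` → match
3. `zxyyzyyyzyxx` → no match
4. `yzy` → match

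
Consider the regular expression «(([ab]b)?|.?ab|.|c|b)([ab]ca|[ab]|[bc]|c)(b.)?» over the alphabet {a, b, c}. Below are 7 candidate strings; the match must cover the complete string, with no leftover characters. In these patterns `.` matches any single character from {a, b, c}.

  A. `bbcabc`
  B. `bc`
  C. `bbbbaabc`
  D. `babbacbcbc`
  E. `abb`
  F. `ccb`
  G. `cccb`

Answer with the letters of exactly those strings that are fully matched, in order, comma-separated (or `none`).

A → match
B → match
C → no match
D → no match
E → match
F → no match
G → no match

A, B, E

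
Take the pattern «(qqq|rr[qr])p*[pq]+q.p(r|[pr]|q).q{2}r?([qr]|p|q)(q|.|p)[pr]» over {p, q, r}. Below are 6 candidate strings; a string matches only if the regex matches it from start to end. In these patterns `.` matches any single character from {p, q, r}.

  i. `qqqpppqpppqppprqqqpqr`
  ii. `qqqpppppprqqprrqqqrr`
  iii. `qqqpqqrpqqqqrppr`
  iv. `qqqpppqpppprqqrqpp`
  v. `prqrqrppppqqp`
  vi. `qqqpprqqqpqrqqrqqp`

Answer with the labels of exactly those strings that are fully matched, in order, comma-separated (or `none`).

iii

i → no match
ii → no match
iii → match
iv → no match
v → no match
vi → no match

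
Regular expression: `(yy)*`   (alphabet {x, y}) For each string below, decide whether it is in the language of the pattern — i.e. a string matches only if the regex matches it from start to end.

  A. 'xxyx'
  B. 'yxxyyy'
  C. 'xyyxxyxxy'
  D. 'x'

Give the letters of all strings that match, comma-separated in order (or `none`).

A → no match
B → no match
C → no match
D → no match

none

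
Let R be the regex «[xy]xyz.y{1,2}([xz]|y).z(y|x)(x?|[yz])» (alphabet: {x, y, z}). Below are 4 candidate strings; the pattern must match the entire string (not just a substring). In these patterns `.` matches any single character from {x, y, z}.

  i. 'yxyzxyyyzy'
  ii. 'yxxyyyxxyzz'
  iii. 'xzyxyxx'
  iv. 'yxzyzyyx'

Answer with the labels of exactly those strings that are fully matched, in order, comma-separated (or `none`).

i. 'yxyzxyyyzy' → match
ii. 'yxxyyyxxyzz' → no match
iii. 'xzyxyxx' → no match
iv. 'yxzyzyyx' → no match

i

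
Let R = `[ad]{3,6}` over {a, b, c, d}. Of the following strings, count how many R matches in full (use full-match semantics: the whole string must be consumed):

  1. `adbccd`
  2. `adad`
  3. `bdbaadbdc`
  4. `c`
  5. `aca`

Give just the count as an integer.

1

1 → no match
2 → match
3 → no match
4 → no match
5 → no match
Total matched: 1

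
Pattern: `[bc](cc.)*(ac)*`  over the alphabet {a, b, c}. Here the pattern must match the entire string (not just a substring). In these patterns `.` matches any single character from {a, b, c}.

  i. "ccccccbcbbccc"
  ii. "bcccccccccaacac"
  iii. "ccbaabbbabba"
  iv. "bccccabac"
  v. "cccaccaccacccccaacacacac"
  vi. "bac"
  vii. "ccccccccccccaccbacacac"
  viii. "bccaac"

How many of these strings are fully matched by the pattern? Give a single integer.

4

i → no match
ii → no match
iii → no match
iv → no match
v → match
vi → match
vii → match
viii → match
Total matched: 4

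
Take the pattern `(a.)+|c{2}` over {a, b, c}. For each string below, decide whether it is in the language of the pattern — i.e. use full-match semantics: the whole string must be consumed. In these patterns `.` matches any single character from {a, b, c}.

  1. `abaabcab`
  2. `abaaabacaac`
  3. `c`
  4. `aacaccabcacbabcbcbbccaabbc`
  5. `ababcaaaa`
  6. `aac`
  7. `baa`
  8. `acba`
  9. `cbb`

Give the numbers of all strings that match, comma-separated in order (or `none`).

none

1. `abaabcab` → no match
2. `abaaabacaac` → no match
3. `c` → no match
4 → no match
5. `ababcaaaa` → no match
6. `aac` → no match
7. `baa` → no match
8. `acba` → no match
9. `cbb` → no match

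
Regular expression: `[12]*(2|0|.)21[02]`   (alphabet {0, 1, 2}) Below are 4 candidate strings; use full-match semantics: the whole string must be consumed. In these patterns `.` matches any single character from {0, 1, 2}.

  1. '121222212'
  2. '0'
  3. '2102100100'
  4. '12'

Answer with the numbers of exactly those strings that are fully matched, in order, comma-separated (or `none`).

1 → match
2 → no match
3 → no match
4 → no match

1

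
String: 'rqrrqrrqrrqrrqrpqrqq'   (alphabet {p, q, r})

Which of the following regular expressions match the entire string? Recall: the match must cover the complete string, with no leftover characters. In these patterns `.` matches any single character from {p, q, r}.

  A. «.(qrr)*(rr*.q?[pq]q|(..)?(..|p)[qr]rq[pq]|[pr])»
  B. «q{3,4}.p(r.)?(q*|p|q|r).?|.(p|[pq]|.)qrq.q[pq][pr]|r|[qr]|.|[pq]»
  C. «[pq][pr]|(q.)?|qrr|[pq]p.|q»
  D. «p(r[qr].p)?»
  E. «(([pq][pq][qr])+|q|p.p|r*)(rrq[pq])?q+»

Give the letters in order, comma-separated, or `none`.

A

A → match
B → no match
C → no match
D → no match — must start with 'p'
E → no match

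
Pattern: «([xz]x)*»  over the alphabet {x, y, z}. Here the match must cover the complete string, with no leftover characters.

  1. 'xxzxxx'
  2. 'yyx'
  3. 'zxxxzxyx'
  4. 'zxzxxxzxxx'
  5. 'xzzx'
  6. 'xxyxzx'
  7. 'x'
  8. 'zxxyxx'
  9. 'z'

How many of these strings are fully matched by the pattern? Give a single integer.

1 → match
2 → no match
3 → no match
4 → match
5 → no match
6 → no match
7 → no match
8 → no match
9 → no match
Total matched: 2

2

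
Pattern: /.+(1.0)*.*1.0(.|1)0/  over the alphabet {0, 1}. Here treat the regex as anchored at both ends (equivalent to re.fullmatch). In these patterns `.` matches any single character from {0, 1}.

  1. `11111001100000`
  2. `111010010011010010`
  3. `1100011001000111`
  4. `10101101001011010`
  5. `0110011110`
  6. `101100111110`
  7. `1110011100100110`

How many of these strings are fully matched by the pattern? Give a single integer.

1 → no match
2 → match
3 → no match — must end with `0`
4 → match
5 → no match
6 → no match
7 → no match
Total matched: 2

2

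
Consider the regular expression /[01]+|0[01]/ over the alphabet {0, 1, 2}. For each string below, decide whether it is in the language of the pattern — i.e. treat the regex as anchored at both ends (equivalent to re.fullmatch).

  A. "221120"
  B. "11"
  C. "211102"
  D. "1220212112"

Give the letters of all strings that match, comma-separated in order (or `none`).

A. "221120" → no match
B. "11" → match
C. "211102" → no match
D. "1220212112" → no match

B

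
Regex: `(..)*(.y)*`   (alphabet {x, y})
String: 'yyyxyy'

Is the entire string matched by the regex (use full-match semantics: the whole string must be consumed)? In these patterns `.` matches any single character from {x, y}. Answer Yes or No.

Yes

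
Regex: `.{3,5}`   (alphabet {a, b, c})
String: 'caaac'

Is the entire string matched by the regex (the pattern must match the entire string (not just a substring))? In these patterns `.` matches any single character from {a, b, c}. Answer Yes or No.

Yes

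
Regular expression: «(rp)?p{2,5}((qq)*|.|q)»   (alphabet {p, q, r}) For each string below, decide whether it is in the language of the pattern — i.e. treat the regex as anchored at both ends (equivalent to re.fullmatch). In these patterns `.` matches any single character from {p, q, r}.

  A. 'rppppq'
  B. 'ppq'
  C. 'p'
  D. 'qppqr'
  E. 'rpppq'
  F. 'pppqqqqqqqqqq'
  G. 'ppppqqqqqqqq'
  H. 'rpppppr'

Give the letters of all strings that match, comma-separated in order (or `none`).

A. 'rppppq' → match
B. 'ppq' → match
C. 'p' → no match
D. 'qppqr' → no match
E. 'rpppq' → match
F → match
G. 'ppppqqqqqqqq' → match
H. 'rpppppr' → match

A, B, E, F, G, H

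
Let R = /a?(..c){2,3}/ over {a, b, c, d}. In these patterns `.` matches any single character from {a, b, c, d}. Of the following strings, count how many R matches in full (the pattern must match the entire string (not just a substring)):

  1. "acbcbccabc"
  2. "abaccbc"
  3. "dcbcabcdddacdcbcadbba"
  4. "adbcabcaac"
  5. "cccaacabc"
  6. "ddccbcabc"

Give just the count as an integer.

1 → match
2 → match
3 → no match — must end with "c"
4 → match
5 → match
6 → match
Total matched: 5

5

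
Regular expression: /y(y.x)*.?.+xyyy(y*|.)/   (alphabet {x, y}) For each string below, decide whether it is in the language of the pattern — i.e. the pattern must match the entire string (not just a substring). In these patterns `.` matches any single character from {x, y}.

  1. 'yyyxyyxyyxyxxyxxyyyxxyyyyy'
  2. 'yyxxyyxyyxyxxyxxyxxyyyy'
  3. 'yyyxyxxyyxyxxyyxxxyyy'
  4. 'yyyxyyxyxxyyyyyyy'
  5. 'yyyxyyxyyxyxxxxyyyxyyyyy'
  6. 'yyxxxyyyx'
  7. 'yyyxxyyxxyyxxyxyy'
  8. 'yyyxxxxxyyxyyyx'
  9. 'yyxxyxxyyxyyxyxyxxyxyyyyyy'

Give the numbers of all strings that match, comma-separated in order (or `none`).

1 → match
2 → match
3 → match
4 → match
5 → match
6. 'yyxxxyyyx' → match
7 → no match
8 → match
9 → match

1, 2, 3, 4, 5, 6, 8, 9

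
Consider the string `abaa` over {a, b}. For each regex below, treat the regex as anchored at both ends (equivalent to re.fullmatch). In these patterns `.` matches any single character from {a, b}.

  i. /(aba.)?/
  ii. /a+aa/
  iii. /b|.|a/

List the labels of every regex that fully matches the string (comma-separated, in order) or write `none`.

i

i → match
ii → no match — must end with `aaa`
iii → no match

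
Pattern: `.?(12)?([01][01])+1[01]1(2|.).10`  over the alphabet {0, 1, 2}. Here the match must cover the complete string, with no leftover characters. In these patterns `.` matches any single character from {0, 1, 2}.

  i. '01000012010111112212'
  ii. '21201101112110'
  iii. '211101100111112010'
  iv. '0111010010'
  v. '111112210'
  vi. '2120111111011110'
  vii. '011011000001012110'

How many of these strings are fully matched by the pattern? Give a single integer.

6

i → no match — must end with '10'
ii → match
iii → match
iv → match
v → match
vi → match
vii → match
Total matched: 6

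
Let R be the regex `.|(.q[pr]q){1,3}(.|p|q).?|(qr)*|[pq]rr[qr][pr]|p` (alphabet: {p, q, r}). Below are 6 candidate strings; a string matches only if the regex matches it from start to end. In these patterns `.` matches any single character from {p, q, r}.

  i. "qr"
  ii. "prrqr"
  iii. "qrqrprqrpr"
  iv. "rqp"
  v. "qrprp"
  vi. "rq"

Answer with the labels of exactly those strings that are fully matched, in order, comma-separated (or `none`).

i, ii

i → match
ii → match
iii → no match
iv → no match
v → no match
vi → no match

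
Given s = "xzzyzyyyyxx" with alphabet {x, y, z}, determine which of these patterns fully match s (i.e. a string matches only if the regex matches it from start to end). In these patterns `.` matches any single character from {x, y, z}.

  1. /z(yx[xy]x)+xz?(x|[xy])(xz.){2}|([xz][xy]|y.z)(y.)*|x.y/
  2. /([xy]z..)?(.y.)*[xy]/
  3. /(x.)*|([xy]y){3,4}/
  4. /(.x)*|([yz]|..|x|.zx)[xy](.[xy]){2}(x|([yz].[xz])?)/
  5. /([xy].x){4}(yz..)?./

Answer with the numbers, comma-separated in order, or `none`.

2

1 → no match
2 → match
3 → no match
4 → no match
5 → no match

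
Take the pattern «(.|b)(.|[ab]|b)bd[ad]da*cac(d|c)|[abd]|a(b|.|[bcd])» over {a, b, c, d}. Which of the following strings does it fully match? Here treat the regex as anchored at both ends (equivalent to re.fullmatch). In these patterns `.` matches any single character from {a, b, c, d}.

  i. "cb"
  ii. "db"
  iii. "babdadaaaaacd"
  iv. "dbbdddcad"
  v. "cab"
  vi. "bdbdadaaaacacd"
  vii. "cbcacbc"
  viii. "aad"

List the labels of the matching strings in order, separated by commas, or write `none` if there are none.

i → no match
ii → no match
iii → no match
iv → no match
v → no match
vi → match
vii → no match
viii → no match

vi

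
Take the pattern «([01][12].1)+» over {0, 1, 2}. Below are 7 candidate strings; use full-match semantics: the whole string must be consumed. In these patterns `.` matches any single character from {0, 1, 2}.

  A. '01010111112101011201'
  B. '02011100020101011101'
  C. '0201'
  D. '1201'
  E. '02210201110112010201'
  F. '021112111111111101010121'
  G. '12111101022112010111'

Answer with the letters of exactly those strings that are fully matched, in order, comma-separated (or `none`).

A, C, D, E, F, G

A → match
B → no match
C → match
D → match
E → match
F → match
G → match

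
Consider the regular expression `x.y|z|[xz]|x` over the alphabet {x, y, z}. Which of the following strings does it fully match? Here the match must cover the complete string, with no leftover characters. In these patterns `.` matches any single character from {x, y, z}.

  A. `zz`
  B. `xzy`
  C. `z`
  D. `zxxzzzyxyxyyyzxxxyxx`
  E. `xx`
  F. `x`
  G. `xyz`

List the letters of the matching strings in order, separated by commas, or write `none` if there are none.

B, C, F

A. `zz` → no match
B. `xzy` → match
C. `z` → match
D → no match
E. `xx` → no match
F. `x` → match
G. `xyz` → no match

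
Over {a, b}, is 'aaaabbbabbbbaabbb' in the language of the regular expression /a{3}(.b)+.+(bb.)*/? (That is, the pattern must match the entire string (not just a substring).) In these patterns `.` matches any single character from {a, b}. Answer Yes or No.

Yes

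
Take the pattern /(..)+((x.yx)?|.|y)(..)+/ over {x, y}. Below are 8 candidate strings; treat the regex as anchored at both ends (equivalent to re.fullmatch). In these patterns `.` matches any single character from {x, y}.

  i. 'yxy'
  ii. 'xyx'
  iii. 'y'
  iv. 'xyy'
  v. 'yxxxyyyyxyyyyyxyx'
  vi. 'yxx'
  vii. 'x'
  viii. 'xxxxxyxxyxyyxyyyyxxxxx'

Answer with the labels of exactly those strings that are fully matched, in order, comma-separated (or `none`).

v, viii

i → no match
ii → no match
iii → no match
iv → no match
v → match
vi → no match
vii → no match
viii → match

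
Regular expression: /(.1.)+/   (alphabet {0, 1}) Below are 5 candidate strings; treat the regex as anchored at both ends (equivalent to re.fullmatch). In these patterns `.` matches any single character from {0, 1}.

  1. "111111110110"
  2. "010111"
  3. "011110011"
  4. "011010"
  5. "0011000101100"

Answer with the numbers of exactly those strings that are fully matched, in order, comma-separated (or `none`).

1 → match
2 → match
3 → match
4 → match
5 → no match

1, 2, 3, 4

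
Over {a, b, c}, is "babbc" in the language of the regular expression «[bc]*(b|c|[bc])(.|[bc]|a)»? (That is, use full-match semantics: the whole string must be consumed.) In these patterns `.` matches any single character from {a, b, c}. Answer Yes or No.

No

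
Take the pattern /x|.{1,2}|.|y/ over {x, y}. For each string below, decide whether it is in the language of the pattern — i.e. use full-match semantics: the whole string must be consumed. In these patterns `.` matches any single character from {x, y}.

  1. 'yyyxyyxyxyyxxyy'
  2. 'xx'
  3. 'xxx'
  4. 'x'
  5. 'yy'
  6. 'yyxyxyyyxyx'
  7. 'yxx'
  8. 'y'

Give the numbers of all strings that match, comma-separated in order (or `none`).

1 → no match
2 → match
3 → no match
4 → match
5 → match
6 → no match
7 → no match
8 → match

2, 4, 5, 8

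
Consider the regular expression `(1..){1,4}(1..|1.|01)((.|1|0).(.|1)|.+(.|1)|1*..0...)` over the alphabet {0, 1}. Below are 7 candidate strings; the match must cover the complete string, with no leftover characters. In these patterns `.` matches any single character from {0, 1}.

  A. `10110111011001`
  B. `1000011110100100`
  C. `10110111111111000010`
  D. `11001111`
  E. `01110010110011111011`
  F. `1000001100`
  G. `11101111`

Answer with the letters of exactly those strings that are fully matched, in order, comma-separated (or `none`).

A → match
B → no match
C → match
D. `11001111` → match
E → no match — must start with `1`
F. `1000001100` → no match
G. `11101111` → match

A, C, D, G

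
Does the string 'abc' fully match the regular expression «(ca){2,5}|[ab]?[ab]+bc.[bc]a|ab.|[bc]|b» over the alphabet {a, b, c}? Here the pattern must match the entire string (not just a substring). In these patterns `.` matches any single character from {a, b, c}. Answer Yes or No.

Yes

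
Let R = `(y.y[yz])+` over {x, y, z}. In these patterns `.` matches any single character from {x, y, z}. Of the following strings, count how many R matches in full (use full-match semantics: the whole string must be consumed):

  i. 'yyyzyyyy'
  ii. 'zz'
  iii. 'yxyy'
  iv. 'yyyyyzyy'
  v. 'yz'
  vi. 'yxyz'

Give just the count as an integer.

4

i → match
ii → no match — must start with 'y'
iii → match
iv → match
v → no match
vi → match
Total matched: 4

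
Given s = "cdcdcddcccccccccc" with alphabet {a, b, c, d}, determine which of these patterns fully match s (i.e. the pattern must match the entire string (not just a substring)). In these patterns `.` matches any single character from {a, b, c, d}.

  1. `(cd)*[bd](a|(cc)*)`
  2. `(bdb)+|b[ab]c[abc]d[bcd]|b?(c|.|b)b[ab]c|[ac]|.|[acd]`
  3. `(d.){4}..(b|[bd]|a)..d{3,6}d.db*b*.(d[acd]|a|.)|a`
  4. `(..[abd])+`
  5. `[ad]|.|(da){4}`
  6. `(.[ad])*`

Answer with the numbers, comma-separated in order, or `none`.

1 → match
2 → no match
3 → no match
4 → no match
5 → no match
6 → no match

1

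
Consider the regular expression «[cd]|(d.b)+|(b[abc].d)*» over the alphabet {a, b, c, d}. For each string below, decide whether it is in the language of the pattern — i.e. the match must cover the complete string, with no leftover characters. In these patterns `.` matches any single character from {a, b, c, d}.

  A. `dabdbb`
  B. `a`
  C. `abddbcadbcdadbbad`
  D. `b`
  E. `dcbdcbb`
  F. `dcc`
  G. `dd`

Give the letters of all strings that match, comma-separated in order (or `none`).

A

A → match
B → no match
C → no match
D → no match
E → no match
F → no match
G → no match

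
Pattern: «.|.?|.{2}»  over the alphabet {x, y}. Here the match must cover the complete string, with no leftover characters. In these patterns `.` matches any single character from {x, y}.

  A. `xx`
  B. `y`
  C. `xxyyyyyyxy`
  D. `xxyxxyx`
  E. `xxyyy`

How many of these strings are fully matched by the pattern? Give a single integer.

2

A → match
B → match
C → no match
D → no match
E → no match
Total matched: 2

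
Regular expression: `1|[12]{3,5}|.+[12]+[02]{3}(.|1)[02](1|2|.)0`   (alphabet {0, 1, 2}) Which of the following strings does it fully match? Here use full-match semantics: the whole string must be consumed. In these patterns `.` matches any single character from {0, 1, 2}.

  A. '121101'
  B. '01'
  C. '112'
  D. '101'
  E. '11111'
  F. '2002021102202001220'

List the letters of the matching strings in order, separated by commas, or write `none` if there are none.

C, E

A. '121101' → no match
B. '01' → no match
C. '112' → match
D. '101' → no match
E. '11111' → match
F → no match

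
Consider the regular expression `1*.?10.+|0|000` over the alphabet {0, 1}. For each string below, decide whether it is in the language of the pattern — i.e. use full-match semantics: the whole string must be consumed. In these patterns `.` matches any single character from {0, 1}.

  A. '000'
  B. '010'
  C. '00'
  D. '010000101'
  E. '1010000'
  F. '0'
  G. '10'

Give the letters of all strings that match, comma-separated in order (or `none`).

A. '000' → match
B. '010' → no match
C. '00' → no match
D. '010000101' → match
E. '1010000' → match
F. '0' → match
G. '10' → no match

A, D, E, F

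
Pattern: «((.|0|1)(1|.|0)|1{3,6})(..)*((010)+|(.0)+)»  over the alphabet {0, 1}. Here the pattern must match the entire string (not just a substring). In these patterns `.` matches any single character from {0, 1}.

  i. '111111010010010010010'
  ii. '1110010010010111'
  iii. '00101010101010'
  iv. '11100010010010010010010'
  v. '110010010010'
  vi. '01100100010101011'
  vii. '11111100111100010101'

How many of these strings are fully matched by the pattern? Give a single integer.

i → match
ii → no match
iii → match
iv → match
v. '110010010010' → match
vi → no match
vii → no match
Total matched: 4

4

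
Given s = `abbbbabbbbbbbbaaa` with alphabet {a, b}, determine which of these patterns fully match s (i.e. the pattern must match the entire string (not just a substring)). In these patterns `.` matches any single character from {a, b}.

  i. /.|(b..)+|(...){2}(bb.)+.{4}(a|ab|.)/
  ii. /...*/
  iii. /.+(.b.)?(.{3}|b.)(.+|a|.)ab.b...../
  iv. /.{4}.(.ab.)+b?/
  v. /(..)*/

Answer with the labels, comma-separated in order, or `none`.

i, ii

i → match
ii → match
iii → no match
iv → no match
v → no match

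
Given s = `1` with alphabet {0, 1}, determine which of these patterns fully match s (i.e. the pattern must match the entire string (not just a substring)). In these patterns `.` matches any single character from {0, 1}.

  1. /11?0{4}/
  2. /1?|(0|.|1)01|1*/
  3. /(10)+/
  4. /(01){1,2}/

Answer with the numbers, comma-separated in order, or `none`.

1 → no match — must end with `0`
2 → match
3 → no match — must start with `10`
4 → no match — must start with `01`

2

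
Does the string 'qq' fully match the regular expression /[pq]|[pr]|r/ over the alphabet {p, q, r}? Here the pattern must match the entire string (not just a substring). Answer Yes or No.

No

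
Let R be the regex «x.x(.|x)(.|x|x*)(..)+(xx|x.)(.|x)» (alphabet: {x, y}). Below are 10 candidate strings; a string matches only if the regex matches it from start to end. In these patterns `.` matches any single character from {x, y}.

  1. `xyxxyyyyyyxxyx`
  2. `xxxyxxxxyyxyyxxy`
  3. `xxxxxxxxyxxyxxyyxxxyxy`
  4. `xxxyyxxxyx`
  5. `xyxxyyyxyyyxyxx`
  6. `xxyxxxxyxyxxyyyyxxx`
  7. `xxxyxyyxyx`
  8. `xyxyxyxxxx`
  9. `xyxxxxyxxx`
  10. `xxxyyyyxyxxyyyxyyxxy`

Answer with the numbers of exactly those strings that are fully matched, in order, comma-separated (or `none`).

1 → match
2 → match
3 → no match
4. `xxxyyxxxyx` → match
5 → no match
6 → no match
7. `xxxyxyyxyx` → match
8. `xyxyxyxxxx` → match
9. `xyxxxxyxxx` → match
10 → match

1, 2, 4, 7, 8, 9, 10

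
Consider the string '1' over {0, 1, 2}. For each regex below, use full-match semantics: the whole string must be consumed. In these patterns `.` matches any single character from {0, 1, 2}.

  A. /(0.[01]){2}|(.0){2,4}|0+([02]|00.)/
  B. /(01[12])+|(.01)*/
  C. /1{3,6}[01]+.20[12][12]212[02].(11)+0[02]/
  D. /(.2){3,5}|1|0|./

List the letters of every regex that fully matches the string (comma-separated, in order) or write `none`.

A → no match
B → no match
C → no match
D → match

D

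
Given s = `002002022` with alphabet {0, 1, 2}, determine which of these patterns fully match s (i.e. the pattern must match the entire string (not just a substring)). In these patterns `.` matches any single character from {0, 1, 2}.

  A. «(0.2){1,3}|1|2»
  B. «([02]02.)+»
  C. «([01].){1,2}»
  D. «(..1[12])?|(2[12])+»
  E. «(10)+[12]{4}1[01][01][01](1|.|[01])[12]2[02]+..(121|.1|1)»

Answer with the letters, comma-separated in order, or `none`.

A

A → match
B → no match
C → no match
D → no match
E → no match — must start with `10`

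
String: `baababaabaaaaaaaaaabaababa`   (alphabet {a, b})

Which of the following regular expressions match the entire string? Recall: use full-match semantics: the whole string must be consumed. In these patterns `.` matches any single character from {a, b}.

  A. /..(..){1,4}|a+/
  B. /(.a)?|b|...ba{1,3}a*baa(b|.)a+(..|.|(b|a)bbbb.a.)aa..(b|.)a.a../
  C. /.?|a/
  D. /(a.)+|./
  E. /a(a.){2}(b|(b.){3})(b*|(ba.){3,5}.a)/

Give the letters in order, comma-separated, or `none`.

A → no match
B → match
C → no match
D → no match
E → no match — must start with `aa`

B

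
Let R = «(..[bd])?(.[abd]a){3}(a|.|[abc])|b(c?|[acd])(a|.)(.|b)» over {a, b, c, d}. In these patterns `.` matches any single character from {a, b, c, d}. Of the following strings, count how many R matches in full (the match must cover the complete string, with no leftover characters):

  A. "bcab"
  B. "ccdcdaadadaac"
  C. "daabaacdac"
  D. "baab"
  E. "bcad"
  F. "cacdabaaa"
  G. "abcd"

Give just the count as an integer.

5

A → match
B → match
C → match
D → match
E → match
F → no match
G → no match
Total matched: 5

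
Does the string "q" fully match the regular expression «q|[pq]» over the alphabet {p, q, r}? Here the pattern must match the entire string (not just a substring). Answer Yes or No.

Yes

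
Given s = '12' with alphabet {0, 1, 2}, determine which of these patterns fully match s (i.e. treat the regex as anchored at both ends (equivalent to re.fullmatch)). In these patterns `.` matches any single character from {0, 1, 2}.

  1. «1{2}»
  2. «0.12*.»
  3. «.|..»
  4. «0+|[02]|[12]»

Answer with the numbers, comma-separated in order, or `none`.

1 → no match — must end with '1'
2 → no match — must start with '0'
3 → match
4 → no match

3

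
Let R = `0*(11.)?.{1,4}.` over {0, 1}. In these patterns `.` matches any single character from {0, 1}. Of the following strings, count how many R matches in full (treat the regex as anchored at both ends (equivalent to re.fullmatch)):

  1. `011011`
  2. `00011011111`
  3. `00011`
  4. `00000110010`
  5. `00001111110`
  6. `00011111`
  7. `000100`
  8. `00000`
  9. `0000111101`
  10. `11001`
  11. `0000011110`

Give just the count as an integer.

1 → match
2 → match
3 → match
4 → match
5 → match
6 → match
7 → match
8 → match
9 → match
10 → match
11 → match
Total matched: 11

11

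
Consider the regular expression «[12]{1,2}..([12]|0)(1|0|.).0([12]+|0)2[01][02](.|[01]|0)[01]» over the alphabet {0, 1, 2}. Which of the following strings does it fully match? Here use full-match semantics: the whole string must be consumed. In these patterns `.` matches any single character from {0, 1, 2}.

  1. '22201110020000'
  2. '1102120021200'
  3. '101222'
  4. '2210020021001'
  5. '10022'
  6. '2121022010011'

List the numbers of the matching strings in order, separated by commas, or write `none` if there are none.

1 → match
2 → match
3 → no match
4 → match
5 → no match
6 → no match

1, 2, 4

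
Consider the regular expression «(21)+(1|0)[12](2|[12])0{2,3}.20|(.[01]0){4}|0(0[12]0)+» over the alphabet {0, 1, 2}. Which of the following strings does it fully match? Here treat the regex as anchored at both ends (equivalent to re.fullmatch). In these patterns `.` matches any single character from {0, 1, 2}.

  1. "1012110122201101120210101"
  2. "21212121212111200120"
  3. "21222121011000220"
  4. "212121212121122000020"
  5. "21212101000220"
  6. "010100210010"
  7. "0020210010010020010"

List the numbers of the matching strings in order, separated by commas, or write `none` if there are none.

1 → no match
2 → match
3 → no match
4 → match
5 → no match
6 → match
7 → no match

2, 4, 6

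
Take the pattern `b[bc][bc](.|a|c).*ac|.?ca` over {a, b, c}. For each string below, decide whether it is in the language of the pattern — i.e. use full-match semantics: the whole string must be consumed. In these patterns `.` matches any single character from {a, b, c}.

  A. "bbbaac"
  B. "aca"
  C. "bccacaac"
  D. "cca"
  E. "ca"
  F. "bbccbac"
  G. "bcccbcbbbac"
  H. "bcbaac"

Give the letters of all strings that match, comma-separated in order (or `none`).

A → match
B → match
C → match
D → match
E → match
F → match
G → match
H → match

A, B, C, D, E, F, G, H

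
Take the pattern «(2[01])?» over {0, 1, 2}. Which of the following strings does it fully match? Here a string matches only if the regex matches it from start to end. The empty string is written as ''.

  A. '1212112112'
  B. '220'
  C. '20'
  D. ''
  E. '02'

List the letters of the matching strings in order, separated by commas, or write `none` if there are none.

A → no match
B → no match
C → match
D → match
E → no match

C, D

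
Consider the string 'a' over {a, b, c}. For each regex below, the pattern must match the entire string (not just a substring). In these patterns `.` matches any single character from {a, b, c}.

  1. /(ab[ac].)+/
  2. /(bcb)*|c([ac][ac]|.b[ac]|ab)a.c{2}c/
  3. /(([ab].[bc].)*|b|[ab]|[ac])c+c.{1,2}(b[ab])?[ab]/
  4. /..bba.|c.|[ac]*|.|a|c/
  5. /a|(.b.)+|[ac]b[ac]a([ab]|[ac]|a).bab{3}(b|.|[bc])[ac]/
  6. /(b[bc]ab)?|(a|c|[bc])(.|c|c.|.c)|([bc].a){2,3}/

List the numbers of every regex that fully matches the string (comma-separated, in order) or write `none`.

1 → no match — must start with 'ab'
2 → no match
3 → no match
4 → match
5 → match
6 → no match

4, 5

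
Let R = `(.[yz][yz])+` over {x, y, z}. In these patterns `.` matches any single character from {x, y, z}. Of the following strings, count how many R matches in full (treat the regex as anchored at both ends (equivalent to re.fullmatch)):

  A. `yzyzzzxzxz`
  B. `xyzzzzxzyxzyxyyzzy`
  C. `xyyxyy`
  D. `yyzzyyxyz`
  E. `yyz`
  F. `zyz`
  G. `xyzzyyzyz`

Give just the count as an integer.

6

A → no match
B → match
C → match
D → match
E → match
F → match
G → match
Total matched: 6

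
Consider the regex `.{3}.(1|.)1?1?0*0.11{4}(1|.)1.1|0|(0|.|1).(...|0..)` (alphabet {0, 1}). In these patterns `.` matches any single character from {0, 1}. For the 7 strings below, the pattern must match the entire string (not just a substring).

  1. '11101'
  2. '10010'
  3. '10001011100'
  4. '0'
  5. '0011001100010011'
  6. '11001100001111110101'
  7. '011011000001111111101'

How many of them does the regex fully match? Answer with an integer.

1 → match
2 → match
3 → no match
4 → match
5 → no match
6 → match
7 → match
Total matched: 5

5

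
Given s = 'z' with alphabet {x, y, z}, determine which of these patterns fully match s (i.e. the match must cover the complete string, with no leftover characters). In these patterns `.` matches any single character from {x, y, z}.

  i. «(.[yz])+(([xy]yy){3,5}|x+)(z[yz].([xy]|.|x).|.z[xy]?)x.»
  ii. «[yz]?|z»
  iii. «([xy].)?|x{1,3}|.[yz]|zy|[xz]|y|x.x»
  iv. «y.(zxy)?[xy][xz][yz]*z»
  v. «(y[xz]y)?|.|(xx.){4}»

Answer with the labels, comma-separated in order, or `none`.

ii, iii, v

i → no match
ii → match
iii → match
iv → no match — must start with 'y'
v → match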